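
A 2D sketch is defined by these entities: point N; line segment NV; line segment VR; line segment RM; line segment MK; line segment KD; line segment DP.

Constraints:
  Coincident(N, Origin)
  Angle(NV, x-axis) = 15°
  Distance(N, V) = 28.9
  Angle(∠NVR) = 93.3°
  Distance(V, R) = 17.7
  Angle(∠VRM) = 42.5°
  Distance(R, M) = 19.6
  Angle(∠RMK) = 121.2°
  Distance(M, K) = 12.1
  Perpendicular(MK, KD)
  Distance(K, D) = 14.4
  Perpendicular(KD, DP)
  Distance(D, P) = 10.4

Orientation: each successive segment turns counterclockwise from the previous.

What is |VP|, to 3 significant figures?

5.76

N is at the origin; NV runs at 15.0° with length 28.9, so V = (27.9, 7.48). ∠NVR = 93.3° gives VR at 102° from the x-axis; with |VR| = 17.7, R = (24.3, 24.8). ∠VRM = 42.5° gives RM at -121° from the x-axis; with |RM| = 19.6, M = (14.3, 7.98). ∠RMK = 121.2° gives MK at -62.0° from the x-axis; with |MK| = 12.1, K = (20.0, -2.71). The perpendicularity gives KD at right angles to MK, so KD runs at 28.0°; with |KD| = 14.4, D = (32.7, 4.05). KD ⟂ DP, so DP runs at 118°; with |DP| = 10.4, P = (27.8, 13.2). Then |VP| = |P − V| = 5.76.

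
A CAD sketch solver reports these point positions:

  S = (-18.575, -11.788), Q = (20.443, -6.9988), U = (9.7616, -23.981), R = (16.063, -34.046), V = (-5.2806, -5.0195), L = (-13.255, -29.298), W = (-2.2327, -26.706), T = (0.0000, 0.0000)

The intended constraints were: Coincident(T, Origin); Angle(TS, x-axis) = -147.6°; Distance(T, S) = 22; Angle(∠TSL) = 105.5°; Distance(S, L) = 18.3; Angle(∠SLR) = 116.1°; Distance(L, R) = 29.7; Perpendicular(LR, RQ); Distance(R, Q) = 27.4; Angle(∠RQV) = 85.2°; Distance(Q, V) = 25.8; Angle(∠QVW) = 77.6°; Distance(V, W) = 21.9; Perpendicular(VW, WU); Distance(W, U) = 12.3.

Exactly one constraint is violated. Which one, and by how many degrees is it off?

Perpendicular(VW, WU) — off by 4.80°.

T = (0.00, 0.00) ✓; TS at -147.6° ✓; |TS| = 22.00 ✓; ∠TSL = 105.5° ✓; |SL| = 18.30 ✓; ∠SLR = 116.1° ✓; |LR| = 29.70 ✓; ∠(LR, RQ) = 90.00° ✓; |RQ| = 27.40 ✓; ∠RQV = 85.20° ✓; |QV| = 25.80 ✓; ∠QVW = 77.60° ✓; |VW| = 21.90 ✓; ∠(VW, WU) = 94.80° ✗; |WU| = 12.30 ✓.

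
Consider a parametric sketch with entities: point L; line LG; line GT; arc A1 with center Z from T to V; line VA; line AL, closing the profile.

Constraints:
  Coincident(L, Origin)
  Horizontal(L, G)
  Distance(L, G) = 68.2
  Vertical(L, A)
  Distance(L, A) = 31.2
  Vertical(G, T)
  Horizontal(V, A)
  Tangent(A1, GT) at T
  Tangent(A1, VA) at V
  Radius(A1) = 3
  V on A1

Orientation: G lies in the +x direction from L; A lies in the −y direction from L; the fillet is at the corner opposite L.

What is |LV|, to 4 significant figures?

72.28

The virtual corner opposite L is at (68.20, -31.20). A1 meets GT tangentially, so ZT is at right angles to GT and the tangent condition forces ZV to be normal to VA, with radius 3.0, so the center Z sits 3.0 in from both sides at Z = (65.20, -28.20). That places the tangent points at T = (68.20, -28.20) on GT and V = (65.20, -31.20) on VA. Then |LV| = |V − L| = 72.28.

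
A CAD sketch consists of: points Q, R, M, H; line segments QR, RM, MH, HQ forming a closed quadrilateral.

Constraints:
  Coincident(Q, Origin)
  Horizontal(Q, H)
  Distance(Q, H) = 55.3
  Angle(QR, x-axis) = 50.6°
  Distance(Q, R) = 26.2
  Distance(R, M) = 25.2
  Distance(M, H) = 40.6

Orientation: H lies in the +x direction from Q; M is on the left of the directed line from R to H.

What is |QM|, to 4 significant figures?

51.11

Checks: |RM| = 25.20 ✓; |MH| = 40.60 ✓.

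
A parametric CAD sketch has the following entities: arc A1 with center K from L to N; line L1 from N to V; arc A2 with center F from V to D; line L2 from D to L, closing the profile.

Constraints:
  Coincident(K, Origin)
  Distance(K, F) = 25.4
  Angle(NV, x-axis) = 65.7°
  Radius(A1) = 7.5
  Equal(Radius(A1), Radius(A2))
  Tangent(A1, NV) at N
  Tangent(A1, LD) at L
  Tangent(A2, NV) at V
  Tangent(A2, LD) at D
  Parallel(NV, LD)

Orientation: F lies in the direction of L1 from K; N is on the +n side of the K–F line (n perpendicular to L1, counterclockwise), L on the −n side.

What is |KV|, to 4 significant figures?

26.48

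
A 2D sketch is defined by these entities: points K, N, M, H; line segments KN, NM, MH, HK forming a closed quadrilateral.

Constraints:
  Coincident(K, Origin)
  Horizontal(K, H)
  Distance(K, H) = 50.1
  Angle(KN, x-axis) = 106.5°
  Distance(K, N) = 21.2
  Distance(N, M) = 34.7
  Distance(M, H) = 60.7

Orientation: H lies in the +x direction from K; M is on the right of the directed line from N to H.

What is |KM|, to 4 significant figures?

16.81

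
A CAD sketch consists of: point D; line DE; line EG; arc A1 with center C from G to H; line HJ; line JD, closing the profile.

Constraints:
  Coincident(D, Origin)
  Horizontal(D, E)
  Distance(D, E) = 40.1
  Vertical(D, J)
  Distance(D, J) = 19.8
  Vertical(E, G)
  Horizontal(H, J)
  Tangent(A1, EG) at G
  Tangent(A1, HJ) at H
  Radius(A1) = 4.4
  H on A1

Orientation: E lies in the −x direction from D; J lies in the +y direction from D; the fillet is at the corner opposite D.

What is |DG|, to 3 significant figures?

43.0

D is at the origin; DE is horizontal with |DE| = 40.1 and E on the −x side, so E = (-40.1, 0.00). DJ is vertical with |DJ| = 19.8 and J on the +y side, so J = (0.00, 19.8). The virtual corner opposite D is at (-40.1, 19.8). The tangent condition forces CG to be normal to EG and the tangent condition forces CH to be normal to HJ, with radius 4.4, so the center C sits 4.4 in from both sides at C = (-35.7, 15.4). That places the tangent points at G = (-40.1, 15.4) on EG and H = (-35.7, 19.8) on HJ. Then |DG| = |G − D| = 43.0.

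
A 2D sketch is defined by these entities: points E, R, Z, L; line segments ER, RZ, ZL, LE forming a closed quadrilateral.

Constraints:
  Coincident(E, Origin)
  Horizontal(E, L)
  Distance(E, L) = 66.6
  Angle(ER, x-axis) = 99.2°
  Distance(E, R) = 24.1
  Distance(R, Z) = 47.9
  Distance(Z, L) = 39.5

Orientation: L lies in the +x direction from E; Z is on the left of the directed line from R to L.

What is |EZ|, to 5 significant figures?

53.841

E is at the origin; EL is horizontal with |EL| = 66.6 and L in +x, so L = (66.6, 0). ER runs at 99.2° with |ER| = 24.1, so R = (-3.8531, 23.790). Z is determined by |RZ| = 47.9 and |ZL| = 39.5 together: it lies at the intersection of circle(R, 47.9) and circle(L, 39.5). With |RL| = 74.361, the foot of the radical line on RL is 42.117 from R and the perpendicular offset is √(47.9² − 42.117²) = 22.816. Taking the left-of-RL solution: Z = (43.350, 31.932).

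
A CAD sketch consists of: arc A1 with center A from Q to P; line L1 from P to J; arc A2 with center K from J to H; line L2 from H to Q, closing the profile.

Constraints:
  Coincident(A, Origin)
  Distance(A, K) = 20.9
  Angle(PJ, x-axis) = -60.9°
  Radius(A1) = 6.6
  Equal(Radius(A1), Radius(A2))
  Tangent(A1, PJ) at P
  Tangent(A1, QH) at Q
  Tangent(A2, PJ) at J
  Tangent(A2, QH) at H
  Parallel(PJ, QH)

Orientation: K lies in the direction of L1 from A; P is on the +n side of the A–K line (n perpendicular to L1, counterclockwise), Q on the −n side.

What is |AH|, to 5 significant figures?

21.917

The slot axis is L1's direction at -60.9°, so u = (cos -60.9°, sin -60.9°) = (0.48634, -0.87377) and n = (−sin -60.9°, cos -60.9°) = (0.87377, 0.48634). A is at the origin and K lies 20.9 along u from A, so K = 20.9·u = (10.164, -18.262). Tangency of A1 to both parallel lines with radius 6.6 puts P and Q at A ± 6.6·n: P = (5.7669, 3.2098), Q = (-5.7669, -3.2098). Equal radii place J and H the same way about K: J = K + 6.6·n = (15.931, -15.052), H = K − 6.6·n = (4.3975, -21.472). Then |AH| = |H − A| = 21.917.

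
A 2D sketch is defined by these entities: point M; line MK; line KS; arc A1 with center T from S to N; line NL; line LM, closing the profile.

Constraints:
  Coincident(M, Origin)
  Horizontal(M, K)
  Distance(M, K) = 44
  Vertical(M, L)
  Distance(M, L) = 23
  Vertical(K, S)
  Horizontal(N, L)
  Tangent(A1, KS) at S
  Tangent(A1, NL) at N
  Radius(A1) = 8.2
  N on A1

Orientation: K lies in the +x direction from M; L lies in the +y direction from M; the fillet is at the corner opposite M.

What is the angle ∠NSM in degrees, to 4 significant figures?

63.59°

M is at the origin; M and K share the same y with |MK| = 44.0 and K on the +x side, so K = (44.00, 0.000). ML is vertical with |ML| = 23.0 and L on the +y side, so L = (0.000, 23.00). The virtual corner opposite M is at (44.00, 23.00). A1 meets KS tangentially, so TS is at right angles to KS and A1 meets NL tangentially, so TN is at right angles to NL, with radius 8.2, so the center T sits 8.2 in from both sides at T = (35.80, 14.80). That places the tangent points at S = (44.00, 14.80) on KS and N = (35.80, 23.00) on NL. Then cos ∠NSM = SN·SM / (|SN||SM|), giving 63.59°.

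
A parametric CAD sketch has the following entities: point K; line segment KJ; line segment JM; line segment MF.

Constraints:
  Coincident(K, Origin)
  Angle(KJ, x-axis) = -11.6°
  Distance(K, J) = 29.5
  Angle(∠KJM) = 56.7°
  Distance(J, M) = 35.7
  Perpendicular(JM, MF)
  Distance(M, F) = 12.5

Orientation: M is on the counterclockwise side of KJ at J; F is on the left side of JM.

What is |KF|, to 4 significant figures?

22.98

K is at the origin; KJ runs at -11.6° with length 29.5, so J = 29.5·(cos -11.6°, sin -11.6°) = (28.90, -5.932). ∠KJM = 56.7°, so JM runs at -11.6° + (180° − 56.7°) = 111.7° from the x-axis; with |JM| = 35.7, M = J + 35.7·(cos 111.7°, sin 111.7°) = (15.70, 27.24). JM ⟂ MF; with |MF| = 12.5 on the left of JM, F = M + 12.5·(-0.9291, -0.3697) = (4.083, 22.62). Then |KF| = |F − K| = 22.98.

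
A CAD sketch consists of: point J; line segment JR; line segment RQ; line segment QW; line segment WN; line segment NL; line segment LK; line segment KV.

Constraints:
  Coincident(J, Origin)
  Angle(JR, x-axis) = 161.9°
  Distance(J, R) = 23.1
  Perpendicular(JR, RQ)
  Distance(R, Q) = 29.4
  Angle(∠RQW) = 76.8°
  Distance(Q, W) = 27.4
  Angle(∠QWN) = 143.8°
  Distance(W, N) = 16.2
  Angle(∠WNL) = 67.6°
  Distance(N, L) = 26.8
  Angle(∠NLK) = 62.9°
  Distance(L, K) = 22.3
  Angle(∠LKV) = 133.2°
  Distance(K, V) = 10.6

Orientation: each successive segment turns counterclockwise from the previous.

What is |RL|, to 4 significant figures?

12.02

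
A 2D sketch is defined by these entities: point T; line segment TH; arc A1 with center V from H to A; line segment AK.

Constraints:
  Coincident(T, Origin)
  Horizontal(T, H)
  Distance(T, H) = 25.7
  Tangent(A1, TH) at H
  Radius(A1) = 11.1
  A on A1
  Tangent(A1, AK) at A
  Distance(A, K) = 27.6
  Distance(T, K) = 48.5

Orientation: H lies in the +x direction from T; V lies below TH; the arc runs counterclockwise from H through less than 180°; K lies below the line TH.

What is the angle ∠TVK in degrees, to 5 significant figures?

114.23°

T is at the origin; TH is horizontal with |TH| = 25.7 and H on the +x side, so H = (25.700, 0.0000). The tangent condition forces VH to be normal to TH, so V = H + (0, -11.1) = (25.700, -11.100). Since VA ⟂ AK (tangency), |VK| = √(11.1² + 27.6²) = 29.748 regardless of where A sits on A1. So K lies on both circle(T, 48.5) and circle(V, 29.748); the below-TH intersection is K = (26.152, -40.845). A is the foot of the tangent from K: A = (15.466, -15.398).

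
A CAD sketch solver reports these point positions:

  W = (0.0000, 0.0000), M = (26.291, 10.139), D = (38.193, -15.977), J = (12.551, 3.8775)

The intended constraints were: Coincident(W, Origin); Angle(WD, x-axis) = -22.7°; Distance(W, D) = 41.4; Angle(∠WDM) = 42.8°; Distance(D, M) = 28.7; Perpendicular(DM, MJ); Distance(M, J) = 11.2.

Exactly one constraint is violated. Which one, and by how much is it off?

Distance(M, J) = 11.2 — off by 3.90.

W = (0.00, 0.00) ✓; WD at -22.70° ✓; |WD| = 41.40 ✓; ∠WDM = 42.80° ✓; |DM| = 28.70 ✓; ∠(DM, MJ) = 90.00° ✓; |MJ| = 15.10 ✗.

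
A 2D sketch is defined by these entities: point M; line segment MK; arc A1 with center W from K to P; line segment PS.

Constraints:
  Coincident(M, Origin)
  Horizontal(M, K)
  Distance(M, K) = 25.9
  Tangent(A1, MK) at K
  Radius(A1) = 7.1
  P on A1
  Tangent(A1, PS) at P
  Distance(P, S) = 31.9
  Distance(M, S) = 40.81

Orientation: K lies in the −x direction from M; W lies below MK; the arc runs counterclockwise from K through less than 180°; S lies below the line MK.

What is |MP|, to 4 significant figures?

33.72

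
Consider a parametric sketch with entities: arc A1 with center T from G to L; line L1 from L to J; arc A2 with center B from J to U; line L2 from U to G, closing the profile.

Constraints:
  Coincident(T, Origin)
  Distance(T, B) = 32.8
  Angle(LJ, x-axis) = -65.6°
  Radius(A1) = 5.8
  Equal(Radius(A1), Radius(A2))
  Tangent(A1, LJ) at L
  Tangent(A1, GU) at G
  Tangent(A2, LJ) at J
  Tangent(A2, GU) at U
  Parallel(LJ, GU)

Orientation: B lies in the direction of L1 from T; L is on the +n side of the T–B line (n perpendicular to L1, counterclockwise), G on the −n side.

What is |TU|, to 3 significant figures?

33.3

The slot axis is L1's direction at -65.6°, so u = (cos -65.6°, sin -65.6°) = (0.413, -0.911) and n = (−sin -65.6°, cos -65.6°) = (0.911, 0.413). T is at the origin and B lies 32.8 along u from T, so B = 32.8·u = (13.5, -29.9). Tangency of A1 to both parallel lines with radius 5.8 puts L and G at T ± 5.8·n: L = (5.28, 2.40), G = (-5.28, -2.40). Equal radii place J and U the same way about B: J = B + 5.8·n = (18.8, -27.5), U = B − 5.8·n = (8.27, -32.3). Then |TU| = |U − T| = 33.3.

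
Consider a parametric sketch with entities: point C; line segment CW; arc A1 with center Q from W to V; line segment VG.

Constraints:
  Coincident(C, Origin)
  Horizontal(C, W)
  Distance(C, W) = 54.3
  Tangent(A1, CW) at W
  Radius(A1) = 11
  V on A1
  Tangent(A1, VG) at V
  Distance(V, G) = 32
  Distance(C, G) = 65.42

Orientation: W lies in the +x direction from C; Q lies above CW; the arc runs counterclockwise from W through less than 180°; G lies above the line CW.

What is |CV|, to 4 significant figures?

65.95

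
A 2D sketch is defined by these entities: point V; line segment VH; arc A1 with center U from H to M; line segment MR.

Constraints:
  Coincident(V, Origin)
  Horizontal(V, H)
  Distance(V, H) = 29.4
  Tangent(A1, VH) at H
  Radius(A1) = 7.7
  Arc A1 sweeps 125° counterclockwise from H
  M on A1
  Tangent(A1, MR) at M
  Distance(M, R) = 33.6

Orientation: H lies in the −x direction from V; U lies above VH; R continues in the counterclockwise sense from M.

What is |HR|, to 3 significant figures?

41.7

V is at the origin; VH is horizontal with |VH| = 29.4 and H on the −x side, so H = (-29.4, 0.00). Since A1 is tangent to VH there, UH ⟂ VH, so U = H + (0, 7.7) = (-29.4, 7.70). On A1, H sits at bearing -90° from U; a 125° counterclockwise sweep puts M at bearing 35°, so M = U + 7.7·(cos 35°, sin 35°) = (-23.1, 12.1). Tangency of A1 to MR means the radius UM is perpendicular to MR, so MR runs along (−sin 35°, cos 35°); with |MR| = 33.6, R = (-42.4, 39.6). Then |HR| = |R − H| = 41.7.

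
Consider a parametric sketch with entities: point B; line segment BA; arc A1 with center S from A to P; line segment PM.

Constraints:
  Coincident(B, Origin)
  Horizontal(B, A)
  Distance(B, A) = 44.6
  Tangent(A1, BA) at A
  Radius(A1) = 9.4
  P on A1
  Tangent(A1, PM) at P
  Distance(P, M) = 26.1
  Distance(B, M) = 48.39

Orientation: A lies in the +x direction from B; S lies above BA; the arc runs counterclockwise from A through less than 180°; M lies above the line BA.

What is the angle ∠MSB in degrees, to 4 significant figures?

78.47°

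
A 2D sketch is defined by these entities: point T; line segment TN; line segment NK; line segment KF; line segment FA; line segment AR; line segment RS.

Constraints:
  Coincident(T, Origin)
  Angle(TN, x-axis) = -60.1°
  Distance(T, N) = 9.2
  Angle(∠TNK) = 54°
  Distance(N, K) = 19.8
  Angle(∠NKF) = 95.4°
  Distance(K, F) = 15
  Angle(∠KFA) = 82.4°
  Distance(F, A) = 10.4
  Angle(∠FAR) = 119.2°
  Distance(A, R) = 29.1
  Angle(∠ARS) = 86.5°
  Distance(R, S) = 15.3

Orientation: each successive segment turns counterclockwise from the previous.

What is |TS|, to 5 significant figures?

25.705

T is at the origin; TN runs at -60.1° with length 9.2, so N = (4.5861, -7.9755). ∠TNK = 54.0° gives NK at 65.900° from the x-axis; with |NK| = 19.8, K = (12.671, 10.099). ∠NKF = 95.4° gives KF at 150.50° from the x-axis; with |KF| = 15.0, F = (-0.38431, 17.485). ∠KFA = 82.4° gives FA at -111.90° from the x-axis; with |FA| = 10.4, A = (-4.2634, 7.8355). ∠FAR = 119.2° gives AR at -51.100° from the x-axis; with |AR| = 29.1, R = (14.010, -14.811). ∠ARS = 86.5° gives RS at 42.400° from the x-axis; with |RS| = 15.3, S = (25.309, -4.4945). Then |TS| = |S − T| = 25.705.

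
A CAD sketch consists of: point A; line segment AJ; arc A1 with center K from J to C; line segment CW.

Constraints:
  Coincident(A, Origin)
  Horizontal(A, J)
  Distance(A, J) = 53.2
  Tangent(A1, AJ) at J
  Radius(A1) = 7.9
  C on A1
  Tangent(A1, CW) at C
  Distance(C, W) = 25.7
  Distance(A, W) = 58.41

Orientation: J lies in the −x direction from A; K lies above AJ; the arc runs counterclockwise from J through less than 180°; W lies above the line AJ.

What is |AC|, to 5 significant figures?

46.122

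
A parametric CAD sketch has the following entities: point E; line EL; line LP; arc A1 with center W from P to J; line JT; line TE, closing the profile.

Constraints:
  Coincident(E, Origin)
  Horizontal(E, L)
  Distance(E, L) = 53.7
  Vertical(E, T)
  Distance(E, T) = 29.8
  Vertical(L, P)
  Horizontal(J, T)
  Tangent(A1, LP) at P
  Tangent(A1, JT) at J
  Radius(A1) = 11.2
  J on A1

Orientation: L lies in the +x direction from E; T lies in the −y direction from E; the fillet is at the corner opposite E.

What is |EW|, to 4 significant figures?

46.39

E is at the origin; EL is horizontal with |EL| = 53.7 and L on the +x side, so L = (53.70, 0.000). ET is vertical with |ET| = 29.8 and T on the −y side, so T = (0.000, -29.80). The virtual corner opposite E is at (53.70, -29.80). Tangency of A1 to LP means the radius WP is perpendicular to LP and A1 meets JT tangentially, so WJ is at right angles to JT, with radius 11.2, so the center W sits 11.2 in from both sides at W = (42.50, -18.60). Then |EW| = |W − E| = 46.39.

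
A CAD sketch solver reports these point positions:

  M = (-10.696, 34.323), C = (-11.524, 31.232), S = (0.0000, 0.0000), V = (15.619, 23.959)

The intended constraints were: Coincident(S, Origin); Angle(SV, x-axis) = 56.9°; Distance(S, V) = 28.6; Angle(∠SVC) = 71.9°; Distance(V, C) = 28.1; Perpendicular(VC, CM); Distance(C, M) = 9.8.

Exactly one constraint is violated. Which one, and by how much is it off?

Distance(C, M) = 9.8 — off by 6.60.

S = (0.00, 0.00) ✓; SV at 56.90° ✓; |SV| = 28.60 ✓; ∠SVC = 71.90° ✓; |VC| = 28.10 ✓; ∠(VC, CM) = 90.00° ✓; |CM| = 3.200 ✗.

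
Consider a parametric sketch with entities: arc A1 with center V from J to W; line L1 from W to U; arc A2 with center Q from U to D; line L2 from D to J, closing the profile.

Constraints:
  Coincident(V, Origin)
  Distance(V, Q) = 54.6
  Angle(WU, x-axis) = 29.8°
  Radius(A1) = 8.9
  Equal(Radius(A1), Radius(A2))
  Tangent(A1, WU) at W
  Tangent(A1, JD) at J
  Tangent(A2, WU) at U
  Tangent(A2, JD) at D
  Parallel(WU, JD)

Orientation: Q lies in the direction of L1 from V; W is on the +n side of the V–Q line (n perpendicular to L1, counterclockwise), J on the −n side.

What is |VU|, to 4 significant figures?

55.32

The slot axis is L1's direction at 29.8°, so u = (cos 29.8°, sin 29.8°) = (0.8678, 0.4970) and n = (−sin 29.8°, cos 29.8°) = (-0.4970, 0.8678). V is at the origin and Q lies 54.6 along u from V, so Q = 54.6·u = (47.38, 27.13). Tangency of A1 to both parallel lines with radius 8.9 puts W and J at V ± 8.9·n: W = (-4.423, 7.723), J = (4.423, -7.723). Equal radii place U and D the same way about Q: U = Q + 8.9·n = (42.96, 34.86), D = Q − 8.9·n = (51.80, 19.41). Then |VU| = |U − V| = 55.32.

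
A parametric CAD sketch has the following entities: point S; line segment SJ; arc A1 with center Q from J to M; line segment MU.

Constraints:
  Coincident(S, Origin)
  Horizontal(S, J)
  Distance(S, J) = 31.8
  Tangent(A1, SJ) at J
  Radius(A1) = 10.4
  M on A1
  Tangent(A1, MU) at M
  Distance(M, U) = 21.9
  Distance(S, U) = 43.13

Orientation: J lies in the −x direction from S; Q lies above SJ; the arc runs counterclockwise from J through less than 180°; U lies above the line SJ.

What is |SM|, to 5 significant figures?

25.098

Checks: |QM| = 10.40 ✓; ∠(QM, MU) = 90.00° ✓; |MU| = 21.90 ✓; |SU| = 43.13 ✓.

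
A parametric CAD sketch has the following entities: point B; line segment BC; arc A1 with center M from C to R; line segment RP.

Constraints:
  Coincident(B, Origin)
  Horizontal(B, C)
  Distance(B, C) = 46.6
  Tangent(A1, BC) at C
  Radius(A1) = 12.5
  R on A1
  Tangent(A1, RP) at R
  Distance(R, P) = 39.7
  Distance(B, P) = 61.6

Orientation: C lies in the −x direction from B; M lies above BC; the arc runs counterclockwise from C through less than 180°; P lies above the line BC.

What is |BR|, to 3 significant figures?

36.2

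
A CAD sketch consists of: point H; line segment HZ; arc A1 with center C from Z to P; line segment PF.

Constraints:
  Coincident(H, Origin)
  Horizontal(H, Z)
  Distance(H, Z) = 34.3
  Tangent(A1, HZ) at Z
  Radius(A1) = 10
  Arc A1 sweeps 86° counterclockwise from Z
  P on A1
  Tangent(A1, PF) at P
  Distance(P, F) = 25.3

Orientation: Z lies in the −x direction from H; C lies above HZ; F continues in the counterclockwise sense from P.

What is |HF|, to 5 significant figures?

41.255

On A1, Z sits at bearing -90° from C; an 86° counterclockwise sweep puts P at bearing -4°, so P = C + 10.0·(cos -4°, sin -4°) = (-24.324, 9.3024). A1 meets PF tangentially, so CP is at right angles to PF, so PF runs along (−sin -4°, cos -4°); with |PF| = 25.3, F = (-22.560, 34.541). Then |HF| = |F − H| = 41.255.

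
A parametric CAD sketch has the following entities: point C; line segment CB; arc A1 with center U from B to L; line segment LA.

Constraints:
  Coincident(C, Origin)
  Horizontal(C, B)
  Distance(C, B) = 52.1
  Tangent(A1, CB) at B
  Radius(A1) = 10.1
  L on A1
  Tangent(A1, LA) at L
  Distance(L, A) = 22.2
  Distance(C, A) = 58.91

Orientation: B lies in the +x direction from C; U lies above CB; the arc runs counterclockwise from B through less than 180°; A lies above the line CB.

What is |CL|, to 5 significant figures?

62.483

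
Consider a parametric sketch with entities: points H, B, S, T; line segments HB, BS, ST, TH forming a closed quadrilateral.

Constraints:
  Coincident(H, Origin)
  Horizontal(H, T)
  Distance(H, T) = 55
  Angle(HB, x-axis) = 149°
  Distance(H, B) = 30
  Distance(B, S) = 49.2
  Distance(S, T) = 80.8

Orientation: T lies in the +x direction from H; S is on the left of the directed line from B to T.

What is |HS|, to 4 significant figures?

58.10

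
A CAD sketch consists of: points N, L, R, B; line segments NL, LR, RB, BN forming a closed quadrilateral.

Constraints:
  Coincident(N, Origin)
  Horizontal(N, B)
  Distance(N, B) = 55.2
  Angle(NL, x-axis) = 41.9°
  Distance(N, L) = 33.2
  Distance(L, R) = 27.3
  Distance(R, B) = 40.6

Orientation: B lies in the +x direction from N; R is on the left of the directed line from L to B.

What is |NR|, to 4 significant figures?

60.49

N is at the origin; NB is horizontal with |NB| = 55.2 and B in +x, so B = (55.2, 0). NL runs at 41.9° with |NL| = 33.2, so L = (24.71, 22.17). R is determined by |LR| = 27.3 and |RB| = 40.6 together: it lies at the intersection of circle(L, 27.3) and circle(B, 40.6). With |LB| = 37.70, the foot of the radical line on LB is 6.872 from L and the perpendicular offset is √(27.3² − 6.872²) = 26.42. Taking the left-of-LB solution: R = (45.81, 39.50).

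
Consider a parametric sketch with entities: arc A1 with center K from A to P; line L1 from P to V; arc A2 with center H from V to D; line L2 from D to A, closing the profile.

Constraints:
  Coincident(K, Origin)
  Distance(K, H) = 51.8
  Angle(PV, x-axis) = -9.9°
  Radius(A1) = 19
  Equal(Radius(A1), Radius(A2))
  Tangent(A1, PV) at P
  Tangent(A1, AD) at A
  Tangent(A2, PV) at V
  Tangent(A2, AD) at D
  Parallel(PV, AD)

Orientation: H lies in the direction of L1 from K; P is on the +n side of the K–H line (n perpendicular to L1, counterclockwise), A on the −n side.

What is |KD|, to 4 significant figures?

55.17

The slot axis is L1's direction at -9.9°, so u = (cos -9.9°, sin -9.9°) = (0.9851, -0.1719) and n = (−sin -9.9°, cos -9.9°) = (0.1719, 0.9851). K is at the origin and H lies 51.8 along u from K, so H = 51.8·u = (51.03, -8.906). Tangency of A1 to both parallel lines with radius 19.0 puts P and A at K ± 19.0·n: P = (3.267, 18.72), A = (-3.267, -18.72). Equal radii place V and D the same way about H: V = H + 19.0·n = (54.30, 9.811), D = H − 19.0·n = (47.76, -27.62). Then |KD| = |D − K| = 55.17.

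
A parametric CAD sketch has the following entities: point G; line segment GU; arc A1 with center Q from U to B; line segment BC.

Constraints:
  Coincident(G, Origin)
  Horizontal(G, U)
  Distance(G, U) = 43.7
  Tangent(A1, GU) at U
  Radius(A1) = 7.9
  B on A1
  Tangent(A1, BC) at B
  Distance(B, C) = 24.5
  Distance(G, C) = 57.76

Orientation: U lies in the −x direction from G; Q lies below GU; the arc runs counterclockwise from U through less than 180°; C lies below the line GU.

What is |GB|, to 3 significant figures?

52.3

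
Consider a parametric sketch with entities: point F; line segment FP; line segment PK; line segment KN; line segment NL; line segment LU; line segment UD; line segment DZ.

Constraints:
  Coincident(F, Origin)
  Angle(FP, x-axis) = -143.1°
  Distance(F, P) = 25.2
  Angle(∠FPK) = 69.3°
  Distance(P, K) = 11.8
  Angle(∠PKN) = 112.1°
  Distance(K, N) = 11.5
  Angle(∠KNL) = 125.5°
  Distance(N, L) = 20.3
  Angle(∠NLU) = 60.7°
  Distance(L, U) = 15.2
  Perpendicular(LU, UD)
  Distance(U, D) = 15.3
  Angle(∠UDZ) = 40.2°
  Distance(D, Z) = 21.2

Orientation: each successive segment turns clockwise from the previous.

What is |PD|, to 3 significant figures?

13.6

∠NLU = 60.7° gives LU at -136° from the x-axis; with |LU| = 15.2, U = (-5.77, -13.0). LU is perpendicular to UD, so UD runs at 134°; with |UD| = 15.3, D = (-16.5, -2.08). Then |PD| = |D − P| = 13.6.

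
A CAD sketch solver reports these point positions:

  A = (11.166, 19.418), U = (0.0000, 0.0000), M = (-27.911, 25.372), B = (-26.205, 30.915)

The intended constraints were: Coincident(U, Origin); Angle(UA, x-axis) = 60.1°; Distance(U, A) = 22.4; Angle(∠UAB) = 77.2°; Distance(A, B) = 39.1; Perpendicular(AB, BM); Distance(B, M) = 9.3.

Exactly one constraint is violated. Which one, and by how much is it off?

Distance(B, M) = 9.3 — off by 3.50.

U = (0.00, 0.00) ✓; UA at 60.10° ✓; |UA| = 22.40 ✓; ∠UAB = 77.20° ✓; |AB| = 39.10 ✓; ∠(AB, BM) = 89.99° ✓; |BM| = 5.800 ✗.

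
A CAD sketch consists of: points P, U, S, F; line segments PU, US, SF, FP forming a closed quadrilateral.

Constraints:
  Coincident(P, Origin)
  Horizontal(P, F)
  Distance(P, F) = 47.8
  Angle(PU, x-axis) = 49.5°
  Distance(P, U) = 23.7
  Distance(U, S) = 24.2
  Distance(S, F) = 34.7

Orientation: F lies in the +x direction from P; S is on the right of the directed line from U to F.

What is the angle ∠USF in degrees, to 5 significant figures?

75.706°

Checks: |US| = 24.20 ✓; |SF| = 34.70 ✓.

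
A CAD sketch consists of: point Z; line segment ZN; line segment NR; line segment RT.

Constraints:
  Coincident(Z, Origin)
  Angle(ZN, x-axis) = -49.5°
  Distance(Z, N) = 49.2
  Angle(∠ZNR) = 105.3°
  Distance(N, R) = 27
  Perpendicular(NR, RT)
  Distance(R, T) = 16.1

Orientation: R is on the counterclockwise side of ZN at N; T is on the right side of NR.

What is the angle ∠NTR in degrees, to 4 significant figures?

59.19°

Z is at the origin; ZN runs at -49.5° with length 49.2, so N = 49.2·(cos -49.5°, sin -49.5°) = (31.95, -37.41). ∠ZNR = 105.3°, so NR runs at -49.5° + (180° − 105.3°) = 25.20° from the x-axis; with |NR| = 27.0, R = N + 27.0·(cos 25.20°, sin 25.20°) = (56.38, -25.92). NR ⟂ RT; with |RT| = 16.1 on the right of NR, T = R + 16.1·(0.4258, -0.9048) = (63.24, -40.48). Then cos ∠NTR = TN·TR / (|TN||TR|), giving 59.19°.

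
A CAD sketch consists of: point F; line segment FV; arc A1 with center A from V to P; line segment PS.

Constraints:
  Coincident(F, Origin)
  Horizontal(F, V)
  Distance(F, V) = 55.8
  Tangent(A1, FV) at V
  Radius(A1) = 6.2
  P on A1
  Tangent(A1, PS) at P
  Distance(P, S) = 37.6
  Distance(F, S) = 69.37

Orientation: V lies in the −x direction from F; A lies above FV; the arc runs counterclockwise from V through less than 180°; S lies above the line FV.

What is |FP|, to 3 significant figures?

50.1

Checks: |AP| = 6.200 ✓; ∠(AP, PS) = 90.00° ✓; |PS| = 37.60 ✓; |FS| = 69.37 ✓.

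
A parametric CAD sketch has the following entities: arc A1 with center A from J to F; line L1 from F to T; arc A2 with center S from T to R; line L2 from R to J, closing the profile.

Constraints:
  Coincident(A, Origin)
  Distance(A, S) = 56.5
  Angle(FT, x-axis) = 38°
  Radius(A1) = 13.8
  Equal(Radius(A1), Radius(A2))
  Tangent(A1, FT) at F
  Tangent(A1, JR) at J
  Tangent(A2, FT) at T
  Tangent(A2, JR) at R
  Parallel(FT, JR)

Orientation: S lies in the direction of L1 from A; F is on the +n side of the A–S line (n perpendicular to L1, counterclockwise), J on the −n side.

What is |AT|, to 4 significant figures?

58.16

The slot axis is L1's direction at 38.0°, so u = (cos 38.0°, sin 38.0°) = (0.7880, 0.6157) and n = (−sin 38.0°, cos 38.0°) = (-0.6157, 0.7880). A is at the origin and S lies 56.5 along u from A, so S = 56.5·u = (44.52, 34.78). Tangency of A1 to both parallel lines with radius 13.8 puts F and J at A ± 13.8·n: F = (-8.496, 10.87), J = (8.496, -10.87). Equal radii place T and R the same way about S: T = S + 13.8·n = (36.03, 45.66), R = S − 13.8·n = (53.02, 23.91). Then |AT| = |T − A| = 58.16.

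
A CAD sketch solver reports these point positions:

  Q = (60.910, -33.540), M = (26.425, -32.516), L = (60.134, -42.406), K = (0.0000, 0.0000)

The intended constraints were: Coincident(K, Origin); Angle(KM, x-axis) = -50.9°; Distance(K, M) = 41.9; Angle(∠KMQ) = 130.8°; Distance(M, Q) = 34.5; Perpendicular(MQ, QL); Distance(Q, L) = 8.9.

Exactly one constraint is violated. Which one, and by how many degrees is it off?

Perpendicular(MQ, QL) — off by 3.30°.

K = (0.00, 0.00) ✓; KM at -50.90° ✓; |KM| = 41.90 ✓; ∠KMQ = 130.8° ✓; |MQ| = 34.50 ✓; ∠(MQ, QL) = 93.30° ✗; |QL| = 8.900 ✓.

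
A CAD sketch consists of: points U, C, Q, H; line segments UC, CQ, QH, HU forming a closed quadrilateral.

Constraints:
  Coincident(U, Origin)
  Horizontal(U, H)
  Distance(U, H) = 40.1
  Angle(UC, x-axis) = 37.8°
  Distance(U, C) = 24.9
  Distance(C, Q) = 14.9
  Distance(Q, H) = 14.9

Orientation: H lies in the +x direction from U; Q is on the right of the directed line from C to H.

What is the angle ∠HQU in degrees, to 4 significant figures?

171.1°

U is at the origin; U and H share the same y with |UH| = 40.1 and H in +x, so H = (40.1, 0). UC runs at 37.8° with |UC| = 24.9, so C = (19.67, 15.26). Q is determined by |CQ| = 14.9 and |QH| = 14.9 together: it lies at the intersection of circle(C, 14.9) and circle(H, 14.9). With |CH| = 25.50, the foot of the radical line on CH is 12.75 from C and the perpendicular offset is √(14.9² − 12.75²) = 7.713. Taking the right-of-CH solution: Q = (25.27, 1.452).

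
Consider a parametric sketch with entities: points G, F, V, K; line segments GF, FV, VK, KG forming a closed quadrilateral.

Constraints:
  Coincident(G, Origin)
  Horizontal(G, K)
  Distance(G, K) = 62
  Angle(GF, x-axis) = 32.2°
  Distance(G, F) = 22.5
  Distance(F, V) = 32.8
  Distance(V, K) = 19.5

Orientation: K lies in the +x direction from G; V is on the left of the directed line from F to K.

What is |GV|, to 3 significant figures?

54.1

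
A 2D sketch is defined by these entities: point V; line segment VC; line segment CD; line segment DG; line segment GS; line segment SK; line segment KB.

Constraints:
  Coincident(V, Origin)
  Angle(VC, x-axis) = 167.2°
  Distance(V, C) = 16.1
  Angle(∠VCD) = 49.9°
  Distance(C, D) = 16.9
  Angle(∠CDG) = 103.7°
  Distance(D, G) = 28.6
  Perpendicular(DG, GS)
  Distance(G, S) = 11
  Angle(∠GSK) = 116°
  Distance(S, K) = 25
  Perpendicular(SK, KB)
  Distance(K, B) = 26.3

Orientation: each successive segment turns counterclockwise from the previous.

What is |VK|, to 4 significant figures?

13.40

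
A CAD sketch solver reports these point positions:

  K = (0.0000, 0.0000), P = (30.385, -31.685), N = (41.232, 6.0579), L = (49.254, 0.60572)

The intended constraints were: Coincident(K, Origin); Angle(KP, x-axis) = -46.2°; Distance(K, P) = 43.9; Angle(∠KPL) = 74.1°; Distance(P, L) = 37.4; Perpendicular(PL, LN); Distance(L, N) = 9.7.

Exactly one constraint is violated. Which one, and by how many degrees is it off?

Perpendicular(PL, LN) — off by 3.90°.

K = (0.00, 0.00) ✓; KP at -46.20° ✓; |KP| = 43.90 ✓; ∠KPL = 74.10° ✓; |PL| = 37.40 ✓; ∠(PL, LN) = 86.10° ✗; |LN| = 9.699 ✓.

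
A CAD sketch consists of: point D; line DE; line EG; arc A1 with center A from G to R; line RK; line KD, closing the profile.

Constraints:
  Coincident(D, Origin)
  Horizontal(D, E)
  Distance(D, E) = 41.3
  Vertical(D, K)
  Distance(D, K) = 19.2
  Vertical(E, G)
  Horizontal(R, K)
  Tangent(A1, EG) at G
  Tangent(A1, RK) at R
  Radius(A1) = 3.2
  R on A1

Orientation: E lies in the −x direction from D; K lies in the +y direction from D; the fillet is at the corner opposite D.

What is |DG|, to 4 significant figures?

44.29

D is at the origin; D and E share the same y with |DE| = 41.3 and E on the −x side, so E = (-41.30, 0.000). DK is vertical with |DK| = 19.2 and K on the +y side, so K = (0.000, 19.20). The virtual corner opposite D is at (-41.30, 19.20). Since A1 is tangent to EG there, AG ⟂ EG and the tangent condition forces AR to be normal to RK, with radius 3.2, so the center A sits 3.2 in from both sides at A = (-38.10, 16.00). That places the tangent points at G = (-41.30, 16.00) on EG and R = (-38.10, 19.20) on RK. Then |DG| = |G − D| = 44.29.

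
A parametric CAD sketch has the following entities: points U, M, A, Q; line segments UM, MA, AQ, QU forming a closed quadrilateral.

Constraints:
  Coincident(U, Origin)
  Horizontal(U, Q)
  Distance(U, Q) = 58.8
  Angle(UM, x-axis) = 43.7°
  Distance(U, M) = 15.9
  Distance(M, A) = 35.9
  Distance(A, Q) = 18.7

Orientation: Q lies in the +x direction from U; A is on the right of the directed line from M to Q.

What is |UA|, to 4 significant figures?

42.69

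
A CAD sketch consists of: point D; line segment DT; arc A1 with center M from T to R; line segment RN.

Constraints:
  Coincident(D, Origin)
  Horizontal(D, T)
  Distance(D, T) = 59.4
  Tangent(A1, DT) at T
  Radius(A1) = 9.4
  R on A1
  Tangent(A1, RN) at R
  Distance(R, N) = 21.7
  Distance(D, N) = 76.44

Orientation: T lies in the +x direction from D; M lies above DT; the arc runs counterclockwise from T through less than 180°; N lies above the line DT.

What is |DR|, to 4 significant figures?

69.35

Checks: |MT| = 9.400 ✓; |MR| = 9.400 ✓; ∠(MR, RN) = 90.00° ✓; |RN| = 21.70 ✓; |DN| = 76.44 ✓.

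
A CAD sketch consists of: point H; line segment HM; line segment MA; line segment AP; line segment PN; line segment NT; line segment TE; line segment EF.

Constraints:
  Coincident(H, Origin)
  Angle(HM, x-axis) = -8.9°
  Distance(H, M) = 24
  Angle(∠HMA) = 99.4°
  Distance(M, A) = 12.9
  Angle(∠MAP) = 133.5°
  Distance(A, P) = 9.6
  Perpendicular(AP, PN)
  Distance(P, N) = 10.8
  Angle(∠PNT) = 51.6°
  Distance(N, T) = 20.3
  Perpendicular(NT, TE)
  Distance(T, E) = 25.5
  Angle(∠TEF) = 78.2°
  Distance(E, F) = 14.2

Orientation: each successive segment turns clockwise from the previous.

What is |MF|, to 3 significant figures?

34.1

H is at the origin; HM runs at -8.9° with length 24.0, so M = (23.7, -3.71). ∠HMA = 99.4° gives MA at -89.5° from the x-axis; with |MA| = 12.9, A = (23.8, -16.6). ∠MAP = 133.5° gives AP at -136° from the x-axis; with |AP| = 9.6, P = (16.9, -23.3). AP is perpendicular to PN, so PN runs at 134°; with |PN| = 10.8, N = (9.42, -15.5). ∠PNT = 51.6° gives NT at 5.60° from the x-axis; with |NT| = 20.3, T = (29.6, -13.5). NT ⟂ TE, so TE runs at -84.4°; with |TE| = 25.5, E = (32.1, -38.9). ∠TEF = 78.2° gives EF at 174° from the x-axis; with |EF| = 14.2, F = (18.0, -37.4). Then |MF| = |F − M| = 34.1.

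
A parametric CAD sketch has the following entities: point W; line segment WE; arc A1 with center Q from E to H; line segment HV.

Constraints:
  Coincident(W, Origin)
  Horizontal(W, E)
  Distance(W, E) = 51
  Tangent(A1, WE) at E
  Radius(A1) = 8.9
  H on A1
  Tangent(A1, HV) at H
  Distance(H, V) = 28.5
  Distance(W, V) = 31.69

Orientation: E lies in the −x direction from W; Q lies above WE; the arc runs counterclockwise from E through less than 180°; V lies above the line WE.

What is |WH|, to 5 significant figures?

45.181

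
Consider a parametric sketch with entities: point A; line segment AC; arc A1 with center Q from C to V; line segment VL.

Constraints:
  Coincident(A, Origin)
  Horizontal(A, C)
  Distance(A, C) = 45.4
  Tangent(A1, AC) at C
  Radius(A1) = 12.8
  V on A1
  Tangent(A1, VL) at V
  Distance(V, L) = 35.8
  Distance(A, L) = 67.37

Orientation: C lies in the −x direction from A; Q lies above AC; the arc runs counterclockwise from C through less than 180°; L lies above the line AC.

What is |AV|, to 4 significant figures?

37.20

Checks: |QV| = 12.80 ✓; ∠(QV, VL) = 90.00° ✓; |VL| = 35.80 ✓; |AL| = 67.37 ✓.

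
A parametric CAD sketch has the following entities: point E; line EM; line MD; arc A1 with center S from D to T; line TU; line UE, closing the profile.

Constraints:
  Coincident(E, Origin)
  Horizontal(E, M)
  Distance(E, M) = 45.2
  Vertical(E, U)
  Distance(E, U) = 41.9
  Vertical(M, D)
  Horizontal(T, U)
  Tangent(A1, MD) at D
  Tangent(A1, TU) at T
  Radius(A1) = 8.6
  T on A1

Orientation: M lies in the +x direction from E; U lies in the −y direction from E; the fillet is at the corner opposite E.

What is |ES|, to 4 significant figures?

49.48

E is at the origin; EM is horizontal with |EM| = 45.2 and M on the +x side, so M = (45.20, 0.000). EU is vertical with |EU| = 41.9 and U on the −y side, so U = (0.000, -41.90). The virtual corner opposite E is at (45.20, -41.90). Tangency of A1 to MD means the radius SD is perpendicular to MD and tangency of A1 to TU means the radius ST is perpendicular to TU, with radius 8.6, so the center S sits 8.6 in from both sides at S = (36.60, -33.30). Then |ES| = |S − E| = 49.48.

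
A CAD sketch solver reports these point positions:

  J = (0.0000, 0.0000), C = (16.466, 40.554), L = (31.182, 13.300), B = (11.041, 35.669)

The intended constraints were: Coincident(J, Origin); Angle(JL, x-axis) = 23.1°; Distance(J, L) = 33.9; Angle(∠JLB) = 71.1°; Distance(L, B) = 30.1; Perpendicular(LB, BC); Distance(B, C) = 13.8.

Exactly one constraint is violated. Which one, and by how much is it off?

Distance(B, C) = 13.8 — off by 6.50.

J = (0.00, 0.00) ✓; JL at 23.10° ✓; |JL| = 33.90 ✓; ∠JLB = 71.10° ✓; |LB| = 30.10 ✓; ∠(LB, BC) = 90.00° ✓; |BC| = 7.300 ✗.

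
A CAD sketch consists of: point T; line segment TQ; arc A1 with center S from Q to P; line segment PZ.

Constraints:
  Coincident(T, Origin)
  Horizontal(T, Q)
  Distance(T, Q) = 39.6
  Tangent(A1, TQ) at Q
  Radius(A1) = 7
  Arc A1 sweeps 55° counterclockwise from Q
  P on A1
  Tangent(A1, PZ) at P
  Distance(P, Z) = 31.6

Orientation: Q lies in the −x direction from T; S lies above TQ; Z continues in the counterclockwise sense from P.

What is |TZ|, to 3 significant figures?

32.9

T is at the origin; T and Q share the same y with |TQ| = 39.6 and Q on the −x side, so Q = (-39.6, 0.00). A1 meets TQ tangentially, so SQ is at right angles to TQ, so S = Q + (0, 7) = (-39.6, 7.00). On A1, Q sits at bearing -90° from S; a 55° counterclockwise sweep puts P at bearing -35°, so P = S + 7.0·(cos -35°, sin -35°) = (-33.9, 2.98). A1 meets PZ tangentially, so SP is at right angles to PZ, so PZ runs along (−sin -35°, cos -35°); with |PZ| = 31.6, Z = (-15.7, 28.9). Then |TZ| = |Z − T| = 32.9.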